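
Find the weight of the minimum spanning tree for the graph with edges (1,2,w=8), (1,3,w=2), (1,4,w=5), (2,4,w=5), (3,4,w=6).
12 (MST edges: (1,3,w=2), (1,4,w=5), (2,4,w=5); sum of weights 2 + 5 + 5 = 12)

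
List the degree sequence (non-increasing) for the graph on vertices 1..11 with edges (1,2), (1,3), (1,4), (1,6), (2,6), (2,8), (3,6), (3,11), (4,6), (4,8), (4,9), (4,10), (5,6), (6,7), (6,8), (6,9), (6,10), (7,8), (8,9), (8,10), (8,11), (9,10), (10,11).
[9, 7, 5, 5, 4, 4, 3, 3, 3, 2, 1] (degrees: deg(1)=4, deg(2)=3, deg(3)=3, deg(4)=5, deg(5)=1, deg(6)=9, deg(7)=2, deg(8)=7, deg(9)=4, deg(10)=5, deg(11)=3)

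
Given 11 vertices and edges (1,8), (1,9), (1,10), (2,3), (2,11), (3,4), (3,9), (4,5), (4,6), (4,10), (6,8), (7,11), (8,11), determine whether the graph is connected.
Yes (BFS from 1 visits [1, 8, 9, 10, 6, 11, 3, 4, 2, 7, 5] — all 11 vertices reached)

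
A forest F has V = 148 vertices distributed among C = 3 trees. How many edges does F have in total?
145 (Each of the 3 component trees on V_i vertices has V_i - 1 edges; summing gives V - C = 148 - 3 = 145)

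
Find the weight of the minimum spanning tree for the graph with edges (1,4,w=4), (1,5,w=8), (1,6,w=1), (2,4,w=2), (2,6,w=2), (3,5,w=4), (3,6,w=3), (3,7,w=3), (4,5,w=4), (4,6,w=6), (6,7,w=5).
15 (MST edges: (1,6,w=1), (2,4,w=2), (2,6,w=2), (3,5,w=4), (3,6,w=3), (3,7,w=3); sum of weights 1 + 2 + 2 + 4 + 3 + 3 = 15)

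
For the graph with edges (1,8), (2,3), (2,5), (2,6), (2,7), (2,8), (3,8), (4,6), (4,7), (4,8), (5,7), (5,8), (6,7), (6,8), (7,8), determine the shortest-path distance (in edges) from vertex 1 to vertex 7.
2 (path: 1 -> 8 -> 7, 2 edges)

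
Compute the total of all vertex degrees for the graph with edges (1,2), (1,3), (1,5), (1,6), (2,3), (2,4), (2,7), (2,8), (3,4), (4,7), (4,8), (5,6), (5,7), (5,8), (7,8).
30 (handshake: sum of degrees = 2|E| = 2 x 15 = 30)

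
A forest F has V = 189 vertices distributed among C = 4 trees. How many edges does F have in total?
185 (Each of the 4 component trees on V_i vertices has V_i - 1 edges; summing gives V - C = 189 - 4 = 185)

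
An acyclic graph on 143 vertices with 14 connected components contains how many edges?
129 (Each of the 14 component trees on V_i vertices has V_i - 1 edges; summing gives V - C = 143 - 14 = 129)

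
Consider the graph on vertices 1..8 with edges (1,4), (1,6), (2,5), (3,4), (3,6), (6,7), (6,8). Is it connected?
No, it has 2 components: {1, 3, 4, 6, 7, 8}, {2, 5}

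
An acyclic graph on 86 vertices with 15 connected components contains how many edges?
71 (Each of the 15 component trees on V_i vertices has V_i - 1 edges; summing gives V - C = 86 - 15 = 71)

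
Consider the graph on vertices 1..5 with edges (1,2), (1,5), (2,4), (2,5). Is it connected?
No, it has 2 components: {1, 2, 4, 5}, {3}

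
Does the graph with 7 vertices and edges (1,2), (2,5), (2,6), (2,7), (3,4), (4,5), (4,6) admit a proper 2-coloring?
Yes. Partition: {1, 3, 5, 6, 7}, {2, 4}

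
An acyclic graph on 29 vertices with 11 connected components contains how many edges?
18 (Each of the 11 component trees on V_i vertices has V_i - 1 edges; summing gives V - C = 29 - 11 = 18)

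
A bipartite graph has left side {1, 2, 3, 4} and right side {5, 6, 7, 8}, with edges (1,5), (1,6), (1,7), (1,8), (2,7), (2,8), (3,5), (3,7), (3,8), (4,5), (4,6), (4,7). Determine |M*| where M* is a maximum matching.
4 (matching: (1,8), (2,7), (3,5), (4,6); upper bound min(|L|,|R|) = min(4,4) = 4)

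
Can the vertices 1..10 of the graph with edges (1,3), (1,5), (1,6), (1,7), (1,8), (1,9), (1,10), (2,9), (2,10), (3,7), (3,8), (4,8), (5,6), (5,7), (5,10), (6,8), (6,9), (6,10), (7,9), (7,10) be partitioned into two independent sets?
No (odd cycle of length 3: 9 -> 1 -> 6 -> 9)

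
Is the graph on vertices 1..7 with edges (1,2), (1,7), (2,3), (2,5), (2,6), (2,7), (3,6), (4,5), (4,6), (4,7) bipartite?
No (odd cycle of length 3: 2 -> 1 -> 7 -> 2)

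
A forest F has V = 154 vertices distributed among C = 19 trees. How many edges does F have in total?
135 (Each of the 19 component trees on V_i vertices has V_i - 1 edges; summing gives V - C = 154 - 19 = 135)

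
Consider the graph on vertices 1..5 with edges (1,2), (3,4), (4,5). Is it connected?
No, it has 2 components: {1, 2}, {3, 4, 5}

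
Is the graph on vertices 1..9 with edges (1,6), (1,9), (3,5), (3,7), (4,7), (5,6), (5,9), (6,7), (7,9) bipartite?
Yes. Partition: {1, 2, 5, 7, 8}, {3, 4, 6, 9}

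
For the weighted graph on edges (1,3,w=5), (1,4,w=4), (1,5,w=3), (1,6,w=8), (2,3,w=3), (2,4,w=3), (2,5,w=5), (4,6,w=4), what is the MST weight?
17 (MST edges: (1,4,w=4), (1,5,w=3), (2,3,w=3), (2,4,w=3), (4,6,w=4); sum of weights 4 + 3 + 3 + 3 + 4 = 17)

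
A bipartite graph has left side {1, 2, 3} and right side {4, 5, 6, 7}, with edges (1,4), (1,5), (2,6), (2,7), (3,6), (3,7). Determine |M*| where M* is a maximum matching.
3 (matching: (1,5), (2,7), (3,6); upper bound min(|L|,|R|) = min(3,4) = 3)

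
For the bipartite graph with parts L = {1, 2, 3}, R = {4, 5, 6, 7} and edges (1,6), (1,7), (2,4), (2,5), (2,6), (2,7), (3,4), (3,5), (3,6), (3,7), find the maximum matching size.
3 (matching: (1,7), (2,6), (3,5); upper bound min(|L|,|R|) = min(3,4) = 3)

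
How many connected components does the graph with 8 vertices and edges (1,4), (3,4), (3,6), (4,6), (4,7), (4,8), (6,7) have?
3 (components: {1, 3, 4, 6, 7, 8}, {2}, {5})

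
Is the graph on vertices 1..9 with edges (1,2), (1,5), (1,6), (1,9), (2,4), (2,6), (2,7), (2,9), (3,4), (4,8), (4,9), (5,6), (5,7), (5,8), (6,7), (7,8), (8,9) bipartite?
No (odd cycle of length 3: 9 -> 1 -> 2 -> 9)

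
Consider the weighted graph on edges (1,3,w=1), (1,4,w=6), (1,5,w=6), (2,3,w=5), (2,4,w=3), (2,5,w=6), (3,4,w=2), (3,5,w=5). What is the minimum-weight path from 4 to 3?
2 (path: 4 -> 3; weights 2 = 2)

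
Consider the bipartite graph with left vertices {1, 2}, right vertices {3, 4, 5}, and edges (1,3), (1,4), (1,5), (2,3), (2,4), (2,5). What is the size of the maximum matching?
2 (matching: (1,5), (2,4); upper bound min(|L|,|R|) = min(2,3) = 2)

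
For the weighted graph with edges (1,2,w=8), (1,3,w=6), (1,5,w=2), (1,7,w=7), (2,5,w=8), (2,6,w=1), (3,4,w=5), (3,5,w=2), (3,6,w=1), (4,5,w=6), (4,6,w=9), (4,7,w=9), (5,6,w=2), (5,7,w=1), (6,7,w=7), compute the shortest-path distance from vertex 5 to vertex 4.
6 (path: 5 -> 4; weights 6 = 6)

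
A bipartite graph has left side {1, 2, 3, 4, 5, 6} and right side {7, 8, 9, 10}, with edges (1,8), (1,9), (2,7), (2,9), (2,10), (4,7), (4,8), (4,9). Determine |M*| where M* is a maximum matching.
3 (matching: (1,9), (2,10), (4,8); upper bound min(|L|,|R|) = min(6,4) = 4)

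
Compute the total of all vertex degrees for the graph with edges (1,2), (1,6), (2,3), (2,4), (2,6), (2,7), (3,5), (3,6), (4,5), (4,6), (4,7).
22 (handshake: sum of degrees = 2|E| = 2 x 11 = 22)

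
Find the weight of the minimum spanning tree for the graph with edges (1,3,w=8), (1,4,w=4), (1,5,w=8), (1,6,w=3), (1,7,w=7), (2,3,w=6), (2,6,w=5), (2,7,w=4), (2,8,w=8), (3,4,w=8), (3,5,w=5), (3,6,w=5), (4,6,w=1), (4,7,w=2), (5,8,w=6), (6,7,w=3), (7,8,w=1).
21 (MST edges: (1,6,w=3), (2,7,w=4), (3,5,w=5), (3,6,w=5), (4,6,w=1), (4,7,w=2), (7,8,w=1); sum of weights 3 + 4 + 5 + 5 + 1 + 2 + 1 = 21)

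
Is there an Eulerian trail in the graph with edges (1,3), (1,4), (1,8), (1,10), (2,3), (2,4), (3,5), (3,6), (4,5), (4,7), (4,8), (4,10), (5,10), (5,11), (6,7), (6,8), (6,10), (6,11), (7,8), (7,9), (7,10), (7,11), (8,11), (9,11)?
No (4 vertices have odd degree: {6, 8, 10, 11}; Eulerian path requires 0 or 2)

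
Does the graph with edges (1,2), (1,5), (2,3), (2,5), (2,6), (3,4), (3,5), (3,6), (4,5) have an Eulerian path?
Yes — and in fact it has an Eulerian circuit (the graph is connected and all 6 vertices have even degree)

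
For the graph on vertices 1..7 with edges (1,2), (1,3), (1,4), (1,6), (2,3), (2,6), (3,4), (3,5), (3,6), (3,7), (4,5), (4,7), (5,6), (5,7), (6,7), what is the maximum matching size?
3 (matching: (1,6), (3,7), (4,5); upper bound floor(n/2) = floor(7/2) = 3)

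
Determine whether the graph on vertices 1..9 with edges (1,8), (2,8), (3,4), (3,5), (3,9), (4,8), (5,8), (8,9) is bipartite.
Yes. Partition: {1, 2, 4, 5, 6, 7, 9}, {3, 8}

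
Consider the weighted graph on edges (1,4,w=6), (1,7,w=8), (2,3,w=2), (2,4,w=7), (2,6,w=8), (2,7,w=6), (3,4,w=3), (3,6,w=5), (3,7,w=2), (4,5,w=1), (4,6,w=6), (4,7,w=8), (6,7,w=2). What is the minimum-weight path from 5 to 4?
1 (path: 5 -> 4; weights 1 = 1)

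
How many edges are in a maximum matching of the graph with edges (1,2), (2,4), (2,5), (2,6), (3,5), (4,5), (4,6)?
3 (matching: (1,2), (3,5), (4,6); upper bound floor(n/2) = floor(6/2) = 3)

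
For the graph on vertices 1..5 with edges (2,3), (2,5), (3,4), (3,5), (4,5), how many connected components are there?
2 (components: {1}, {2, 3, 4, 5})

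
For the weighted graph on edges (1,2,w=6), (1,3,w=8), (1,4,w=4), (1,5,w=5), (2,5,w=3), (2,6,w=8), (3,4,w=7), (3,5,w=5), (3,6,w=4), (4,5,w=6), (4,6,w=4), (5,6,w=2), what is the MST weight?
17 (MST edges: (1,4,w=4), (2,5,w=3), (3,6,w=4), (4,6,w=4), (5,6,w=2); sum of weights 4 + 3 + 4 + 4 + 2 = 17)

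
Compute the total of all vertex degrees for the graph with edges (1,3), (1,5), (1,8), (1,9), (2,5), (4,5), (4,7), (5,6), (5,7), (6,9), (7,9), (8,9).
24 (handshake: sum of degrees = 2|E| = 2 x 12 = 24)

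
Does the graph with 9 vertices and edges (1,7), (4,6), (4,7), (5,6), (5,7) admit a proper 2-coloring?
Yes. Partition: {1, 2, 3, 4, 5, 8, 9}, {6, 7}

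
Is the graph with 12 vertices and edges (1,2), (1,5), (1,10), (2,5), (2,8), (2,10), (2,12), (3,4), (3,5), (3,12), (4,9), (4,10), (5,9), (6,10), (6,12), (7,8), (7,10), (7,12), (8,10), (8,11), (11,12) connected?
Yes (BFS from 1 visits [1, 2, 5, 10, 8, 12, 3, 9, 4, 6, 7, 11] — all 12 vertices reached)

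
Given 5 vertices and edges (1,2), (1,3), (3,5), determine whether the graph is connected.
No, it has 2 components: {1, 2, 3, 5}, {4}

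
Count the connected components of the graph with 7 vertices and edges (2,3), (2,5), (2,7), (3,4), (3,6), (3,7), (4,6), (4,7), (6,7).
2 (components: {1}, {2, 3, 4, 5, 6, 7})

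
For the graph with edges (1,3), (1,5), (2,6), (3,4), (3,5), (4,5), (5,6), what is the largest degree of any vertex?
4 (attained at vertex 5)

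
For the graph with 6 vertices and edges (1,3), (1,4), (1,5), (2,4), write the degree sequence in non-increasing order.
[3, 2, 1, 1, 1, 0] (degrees: deg(1)=3, deg(2)=1, deg(3)=1, deg(4)=2, deg(5)=1, deg(6)=0)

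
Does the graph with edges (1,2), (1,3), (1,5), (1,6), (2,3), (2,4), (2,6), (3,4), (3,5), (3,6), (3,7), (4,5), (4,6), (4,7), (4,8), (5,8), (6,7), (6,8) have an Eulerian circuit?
No (2 vertices have odd degree: {7, 8}; Eulerian circuit requires 0)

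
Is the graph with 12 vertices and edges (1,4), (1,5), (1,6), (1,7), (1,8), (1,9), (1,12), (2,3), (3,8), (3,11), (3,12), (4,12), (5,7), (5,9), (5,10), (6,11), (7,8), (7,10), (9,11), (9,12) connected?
Yes (BFS from 1 visits [1, 4, 5, 6, 7, 8, 9, 12, 10, 11, 3, 2] — all 12 vertices reached)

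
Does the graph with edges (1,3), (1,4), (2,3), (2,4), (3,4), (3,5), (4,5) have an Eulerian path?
Yes — and in fact it has an Eulerian circuit (the graph is connected and all 5 vertices have even degree)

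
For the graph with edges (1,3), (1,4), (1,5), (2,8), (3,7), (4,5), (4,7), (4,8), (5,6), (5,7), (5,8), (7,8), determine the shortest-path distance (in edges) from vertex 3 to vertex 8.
2 (path: 3 -> 7 -> 8, 2 edges)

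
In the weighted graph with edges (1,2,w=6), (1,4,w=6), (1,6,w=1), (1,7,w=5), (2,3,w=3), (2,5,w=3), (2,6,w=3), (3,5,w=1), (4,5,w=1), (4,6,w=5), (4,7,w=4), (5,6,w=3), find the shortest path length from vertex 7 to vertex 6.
6 (path: 7 -> 1 -> 6; weights 5 + 1 = 6)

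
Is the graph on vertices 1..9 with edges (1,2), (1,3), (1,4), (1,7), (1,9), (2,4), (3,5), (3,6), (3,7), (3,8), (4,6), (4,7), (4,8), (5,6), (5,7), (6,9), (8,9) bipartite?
No (odd cycle of length 3: 4 -> 1 -> 2 -> 4)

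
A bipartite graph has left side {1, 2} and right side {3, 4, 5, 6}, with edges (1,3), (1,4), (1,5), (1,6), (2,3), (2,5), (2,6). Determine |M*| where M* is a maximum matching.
2 (matching: (1,6), (2,5); upper bound min(|L|,|R|) = min(2,4) = 2)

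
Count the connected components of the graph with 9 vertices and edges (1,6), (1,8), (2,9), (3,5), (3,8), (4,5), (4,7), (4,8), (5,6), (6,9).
1 (components: {1, 2, 3, 4, 5, 6, 7, 8, 9})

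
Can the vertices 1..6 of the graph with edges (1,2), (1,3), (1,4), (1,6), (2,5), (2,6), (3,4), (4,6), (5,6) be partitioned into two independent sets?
No (odd cycle of length 3: 6 -> 1 -> 2 -> 6)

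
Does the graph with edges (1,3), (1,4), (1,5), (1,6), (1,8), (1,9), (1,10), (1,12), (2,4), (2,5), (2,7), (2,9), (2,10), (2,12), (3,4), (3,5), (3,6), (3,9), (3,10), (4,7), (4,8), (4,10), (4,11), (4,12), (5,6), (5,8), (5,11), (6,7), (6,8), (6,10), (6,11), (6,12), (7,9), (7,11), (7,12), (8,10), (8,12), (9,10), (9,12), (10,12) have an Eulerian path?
Yes — and in fact it has an Eulerian circuit (the graph is connected and all 12 vertices have even degree)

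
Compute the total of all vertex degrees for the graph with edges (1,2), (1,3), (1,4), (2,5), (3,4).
10 (handshake: sum of degrees = 2|E| = 2 x 5 = 10)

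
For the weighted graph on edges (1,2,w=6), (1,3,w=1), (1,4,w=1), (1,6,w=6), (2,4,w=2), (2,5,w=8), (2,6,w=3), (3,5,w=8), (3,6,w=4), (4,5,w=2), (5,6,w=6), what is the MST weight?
9 (MST edges: (1,3,w=1), (1,4,w=1), (2,4,w=2), (2,6,w=3), (4,5,w=2); sum of weights 1 + 1 + 2 + 3 + 2 = 9)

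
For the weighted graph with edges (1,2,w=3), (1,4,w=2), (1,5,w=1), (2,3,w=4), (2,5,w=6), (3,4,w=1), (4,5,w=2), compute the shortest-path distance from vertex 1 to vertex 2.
3 (path: 1 -> 2; weights 3 = 3)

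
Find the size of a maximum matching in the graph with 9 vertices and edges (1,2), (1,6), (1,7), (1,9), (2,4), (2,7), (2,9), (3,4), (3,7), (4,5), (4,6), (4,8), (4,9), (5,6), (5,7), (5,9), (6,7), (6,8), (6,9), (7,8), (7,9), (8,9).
4 (matching: (1,6), (3,7), (4,8), (5,9); upper bound floor(n/2) = floor(9/2) = 4)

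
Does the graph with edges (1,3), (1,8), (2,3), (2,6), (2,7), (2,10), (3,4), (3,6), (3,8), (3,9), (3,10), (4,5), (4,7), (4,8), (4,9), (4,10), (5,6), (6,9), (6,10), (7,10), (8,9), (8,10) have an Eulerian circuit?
No (4 vertices have odd degree: {3, 6, 7, 8}; Eulerian circuit requires 0)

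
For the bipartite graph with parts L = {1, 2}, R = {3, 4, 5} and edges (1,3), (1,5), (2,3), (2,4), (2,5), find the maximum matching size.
2 (matching: (1,5), (2,4); upper bound min(|L|,|R|) = min(2,3) = 2)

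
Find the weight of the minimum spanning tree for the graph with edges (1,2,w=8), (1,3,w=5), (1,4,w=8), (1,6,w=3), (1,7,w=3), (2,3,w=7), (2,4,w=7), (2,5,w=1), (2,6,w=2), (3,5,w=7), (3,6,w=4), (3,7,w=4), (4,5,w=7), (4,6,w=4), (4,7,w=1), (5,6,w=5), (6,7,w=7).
14 (MST edges: (1,6,w=3), (1,7,w=3), (2,5,w=1), (2,6,w=2), (3,7,w=4), (4,7,w=1); sum of weights 3 + 3 + 1 + 2 + 4 + 1 = 14)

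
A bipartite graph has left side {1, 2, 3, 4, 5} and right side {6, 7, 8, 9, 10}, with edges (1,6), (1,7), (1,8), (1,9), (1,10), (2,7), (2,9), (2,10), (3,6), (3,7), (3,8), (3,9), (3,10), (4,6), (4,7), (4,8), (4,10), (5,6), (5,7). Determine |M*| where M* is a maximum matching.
5 (matching: (1,10), (2,9), (3,8), (4,7), (5,6); upper bound min(|L|,|R|) = min(5,5) = 5)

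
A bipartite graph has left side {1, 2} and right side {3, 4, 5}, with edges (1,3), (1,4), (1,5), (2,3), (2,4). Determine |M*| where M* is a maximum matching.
2 (matching: (1,5), (2,4); upper bound min(|L|,|R|) = min(2,3) = 2)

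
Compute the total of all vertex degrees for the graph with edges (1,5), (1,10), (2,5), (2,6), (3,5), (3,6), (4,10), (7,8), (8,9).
18 (handshake: sum of degrees = 2|E| = 2 x 9 = 18)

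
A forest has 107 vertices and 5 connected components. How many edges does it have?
102 (Each of the 5 component trees on V_i vertices has V_i - 1 edges; summing gives V - C = 107 - 5 = 102)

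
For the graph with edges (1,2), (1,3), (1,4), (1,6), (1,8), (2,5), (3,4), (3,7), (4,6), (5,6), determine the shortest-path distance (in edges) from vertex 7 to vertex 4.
2 (path: 7 -> 3 -> 4, 2 edges)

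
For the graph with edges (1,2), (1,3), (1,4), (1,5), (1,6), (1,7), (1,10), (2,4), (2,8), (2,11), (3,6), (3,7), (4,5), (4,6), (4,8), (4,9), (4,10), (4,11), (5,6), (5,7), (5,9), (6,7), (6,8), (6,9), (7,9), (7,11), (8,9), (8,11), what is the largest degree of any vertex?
8 (attained at vertex 4)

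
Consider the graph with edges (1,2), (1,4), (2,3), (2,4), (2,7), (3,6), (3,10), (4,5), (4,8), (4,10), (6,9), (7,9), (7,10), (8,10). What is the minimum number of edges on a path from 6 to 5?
4 (path: 6 -> 3 -> 2 -> 4 -> 5, 4 edges)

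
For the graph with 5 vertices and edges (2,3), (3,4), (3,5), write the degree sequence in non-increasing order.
[3, 1, 1, 1, 0] (degrees: deg(1)=0, deg(2)=1, deg(3)=3, deg(4)=1, deg(5)=1)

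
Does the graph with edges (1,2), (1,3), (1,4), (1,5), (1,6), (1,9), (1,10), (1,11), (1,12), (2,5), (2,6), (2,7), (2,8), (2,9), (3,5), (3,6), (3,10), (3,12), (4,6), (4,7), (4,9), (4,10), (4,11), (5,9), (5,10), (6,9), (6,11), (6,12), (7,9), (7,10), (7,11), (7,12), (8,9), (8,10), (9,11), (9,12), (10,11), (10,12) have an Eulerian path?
No (6 vertices have odd degree: {1, 3, 5, 6, 8, 9}; Eulerian path requires 0 or 2)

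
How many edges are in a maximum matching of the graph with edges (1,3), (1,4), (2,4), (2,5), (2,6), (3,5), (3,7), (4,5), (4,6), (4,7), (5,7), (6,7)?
3 (matching: (2,6), (3,5), (4,7); upper bound floor(n/2) = floor(7/2) = 3)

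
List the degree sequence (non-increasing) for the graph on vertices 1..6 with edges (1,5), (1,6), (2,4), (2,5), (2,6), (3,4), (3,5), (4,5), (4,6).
[4, 4, 3, 3, 2, 2] (degrees: deg(1)=2, deg(2)=3, deg(3)=2, deg(4)=4, deg(5)=4, deg(6)=3)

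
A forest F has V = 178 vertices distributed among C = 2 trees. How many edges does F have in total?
176 (Each of the 2 component trees on V_i vertices has V_i - 1 edges; summing gives V - C = 178 - 2 = 176)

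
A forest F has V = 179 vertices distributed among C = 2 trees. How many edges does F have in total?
177 (Each of the 2 component trees on V_i vertices has V_i - 1 edges; summing gives V - C = 179 - 2 = 177)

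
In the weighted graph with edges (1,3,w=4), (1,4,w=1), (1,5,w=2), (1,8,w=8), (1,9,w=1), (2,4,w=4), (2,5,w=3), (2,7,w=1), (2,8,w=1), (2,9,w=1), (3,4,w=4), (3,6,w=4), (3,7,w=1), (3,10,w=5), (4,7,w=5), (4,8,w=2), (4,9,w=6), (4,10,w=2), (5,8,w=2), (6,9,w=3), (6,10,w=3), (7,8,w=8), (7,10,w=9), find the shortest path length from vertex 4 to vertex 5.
3 (path: 4 -> 1 -> 5; weights 1 + 2 = 3)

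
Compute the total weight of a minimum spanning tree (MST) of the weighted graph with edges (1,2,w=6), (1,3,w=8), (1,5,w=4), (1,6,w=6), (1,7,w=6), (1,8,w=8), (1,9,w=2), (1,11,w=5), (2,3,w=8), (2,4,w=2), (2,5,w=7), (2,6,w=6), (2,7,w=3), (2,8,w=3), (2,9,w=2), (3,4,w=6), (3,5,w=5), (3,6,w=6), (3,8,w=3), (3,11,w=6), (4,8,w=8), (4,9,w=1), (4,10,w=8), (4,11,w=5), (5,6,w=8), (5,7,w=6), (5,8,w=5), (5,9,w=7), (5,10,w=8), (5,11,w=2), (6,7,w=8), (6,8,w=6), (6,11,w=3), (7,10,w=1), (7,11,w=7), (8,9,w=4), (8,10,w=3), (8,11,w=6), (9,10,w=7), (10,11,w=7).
24 (MST edges: (1,5,w=4), (1,9,w=2), (2,4,w=2), (2,7,w=3), (2,8,w=3), (3,8,w=3), (4,9,w=1), (5,11,w=2), (6,11,w=3), (7,10,w=1); sum of weights 4 + 2 + 2 + 3 + 3 + 3 + 1 + 2 + 3 + 1 = 24)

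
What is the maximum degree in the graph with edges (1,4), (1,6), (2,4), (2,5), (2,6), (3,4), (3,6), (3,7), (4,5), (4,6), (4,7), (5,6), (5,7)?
6 (attained at vertex 4)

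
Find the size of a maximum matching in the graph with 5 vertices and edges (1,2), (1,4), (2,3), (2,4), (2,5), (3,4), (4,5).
2 (matching: (2,3), (4,5); upper bound floor(n/2) = floor(5/2) = 2)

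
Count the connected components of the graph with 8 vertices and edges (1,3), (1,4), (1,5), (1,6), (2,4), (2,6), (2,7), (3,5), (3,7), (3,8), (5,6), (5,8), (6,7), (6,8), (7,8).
1 (components: {1, 2, 3, 4, 5, 6, 7, 8})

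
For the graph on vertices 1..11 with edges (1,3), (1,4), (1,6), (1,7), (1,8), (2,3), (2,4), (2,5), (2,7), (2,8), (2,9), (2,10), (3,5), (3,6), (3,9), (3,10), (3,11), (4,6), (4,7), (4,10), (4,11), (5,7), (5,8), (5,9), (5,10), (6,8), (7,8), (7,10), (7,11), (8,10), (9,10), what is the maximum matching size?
5 (matching: (1,7), (2,8), (3,6), (4,11), (9,10); upper bound floor(n/2) = floor(11/2) = 5)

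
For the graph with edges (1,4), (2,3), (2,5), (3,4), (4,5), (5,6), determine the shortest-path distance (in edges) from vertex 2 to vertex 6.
2 (path: 2 -> 5 -> 6, 2 edges)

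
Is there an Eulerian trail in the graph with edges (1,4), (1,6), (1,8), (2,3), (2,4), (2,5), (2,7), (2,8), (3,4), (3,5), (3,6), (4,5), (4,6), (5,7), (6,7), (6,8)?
No (6 vertices have odd degree: {1, 2, 4, 6, 7, 8}; Eulerian path requires 0 or 2)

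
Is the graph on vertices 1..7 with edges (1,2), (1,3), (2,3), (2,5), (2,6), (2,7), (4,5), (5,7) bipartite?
No (odd cycle of length 3: 2 -> 1 -> 3 -> 2)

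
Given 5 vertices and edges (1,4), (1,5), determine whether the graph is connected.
No, it has 3 components: {1, 4, 5}, {2}, {3}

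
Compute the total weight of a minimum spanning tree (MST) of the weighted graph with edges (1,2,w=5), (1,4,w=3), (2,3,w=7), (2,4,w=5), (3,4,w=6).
14 (MST edges: (1,2,w=5), (1,4,w=3), (3,4,w=6); sum of weights 5 + 3 + 6 = 14)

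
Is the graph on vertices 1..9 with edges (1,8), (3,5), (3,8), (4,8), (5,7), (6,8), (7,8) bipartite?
Yes. Partition: {1, 2, 3, 4, 6, 7, 9}, {5, 8}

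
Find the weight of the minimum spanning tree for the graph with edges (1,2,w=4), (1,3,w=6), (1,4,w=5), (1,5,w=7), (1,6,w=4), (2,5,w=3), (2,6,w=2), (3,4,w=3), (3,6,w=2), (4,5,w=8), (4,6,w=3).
14 (MST edges: (1,2,w=4), (2,5,w=3), (2,6,w=2), (3,4,w=3), (3,6,w=2); sum of weights 4 + 3 + 2 + 3 + 2 = 14)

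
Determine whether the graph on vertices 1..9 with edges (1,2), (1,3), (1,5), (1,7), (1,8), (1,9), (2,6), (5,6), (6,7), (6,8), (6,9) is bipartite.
Yes. Partition: {1, 4, 6}, {2, 3, 5, 7, 8, 9}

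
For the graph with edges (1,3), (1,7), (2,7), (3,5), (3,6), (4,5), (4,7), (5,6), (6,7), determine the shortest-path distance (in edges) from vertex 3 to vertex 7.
2 (path: 3 -> 6 -> 7, 2 edges)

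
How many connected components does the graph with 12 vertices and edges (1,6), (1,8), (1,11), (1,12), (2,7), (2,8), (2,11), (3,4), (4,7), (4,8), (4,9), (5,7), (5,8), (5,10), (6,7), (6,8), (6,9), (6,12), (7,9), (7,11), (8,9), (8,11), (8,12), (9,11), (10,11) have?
1 (components: {1, 2, 3, 4, 5, 6, 7, 8, 9, 10, 11, 12})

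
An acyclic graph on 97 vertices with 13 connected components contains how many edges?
84 (Each of the 13 component trees on V_i vertices has V_i - 1 edges; summing gives V - C = 97 - 13 = 84)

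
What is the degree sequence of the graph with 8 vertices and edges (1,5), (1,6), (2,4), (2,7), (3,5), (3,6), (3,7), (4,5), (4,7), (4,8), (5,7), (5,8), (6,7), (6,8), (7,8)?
[6, 5, 4, 4, 4, 3, 2, 2] (degrees: deg(1)=2, deg(2)=2, deg(3)=3, deg(4)=4, deg(5)=5, deg(6)=4, deg(7)=6, deg(8)=4)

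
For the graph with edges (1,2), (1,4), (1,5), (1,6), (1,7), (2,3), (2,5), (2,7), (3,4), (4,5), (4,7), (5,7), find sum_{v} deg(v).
24 (handshake: sum of degrees = 2|E| = 2 x 12 = 24)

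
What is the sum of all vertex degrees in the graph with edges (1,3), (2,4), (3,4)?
6 (handshake: sum of degrees = 2|E| = 2 x 3 = 6)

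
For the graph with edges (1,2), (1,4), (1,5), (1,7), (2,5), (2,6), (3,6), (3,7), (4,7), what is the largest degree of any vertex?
4 (attained at vertex 1)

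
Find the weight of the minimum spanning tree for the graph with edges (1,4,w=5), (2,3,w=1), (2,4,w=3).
9 (MST edges: (1,4,w=5), (2,3,w=1), (2,4,w=3); sum of weights 5 + 1 + 3 = 9)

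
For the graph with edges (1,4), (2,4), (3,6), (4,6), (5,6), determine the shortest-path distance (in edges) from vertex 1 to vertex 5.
3 (path: 1 -> 4 -> 6 -> 5, 3 edges)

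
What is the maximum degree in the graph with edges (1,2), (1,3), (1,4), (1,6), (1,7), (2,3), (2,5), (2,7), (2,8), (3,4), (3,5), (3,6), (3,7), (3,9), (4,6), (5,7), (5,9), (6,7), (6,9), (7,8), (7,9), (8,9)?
7 (attained at vertices 3, 7)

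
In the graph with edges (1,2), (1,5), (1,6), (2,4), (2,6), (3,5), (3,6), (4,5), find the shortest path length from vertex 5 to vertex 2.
2 (path: 5 -> 1 -> 2, 2 edges)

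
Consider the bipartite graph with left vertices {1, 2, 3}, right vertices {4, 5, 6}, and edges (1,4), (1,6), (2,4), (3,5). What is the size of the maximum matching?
3 (matching: (1,6), (2,4), (3,5); upper bound min(|L|,|R|) = min(3,3) = 3)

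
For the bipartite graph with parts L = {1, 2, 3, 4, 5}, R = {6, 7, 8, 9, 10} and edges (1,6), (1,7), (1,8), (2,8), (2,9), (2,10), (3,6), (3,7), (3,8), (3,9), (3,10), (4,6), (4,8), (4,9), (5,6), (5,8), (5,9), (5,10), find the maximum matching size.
5 (matching: (1,8), (2,10), (3,7), (4,9), (5,6); upper bound min(|L|,|R|) = min(5,5) = 5)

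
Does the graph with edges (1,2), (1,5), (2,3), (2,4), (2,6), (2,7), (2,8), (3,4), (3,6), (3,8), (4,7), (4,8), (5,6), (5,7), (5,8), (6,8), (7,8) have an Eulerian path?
Yes — and in fact it has an Eulerian circuit (the graph is connected and all 8 vertices have even degree)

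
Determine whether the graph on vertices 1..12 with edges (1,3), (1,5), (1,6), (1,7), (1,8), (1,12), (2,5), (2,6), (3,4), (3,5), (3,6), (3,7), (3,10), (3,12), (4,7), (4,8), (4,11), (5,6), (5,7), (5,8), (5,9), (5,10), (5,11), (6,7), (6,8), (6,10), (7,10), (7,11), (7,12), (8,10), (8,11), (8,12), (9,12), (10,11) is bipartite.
No (odd cycle of length 3: 7 -> 1 -> 5 -> 7)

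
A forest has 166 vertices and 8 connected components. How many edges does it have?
158 (Each of the 8 component trees on V_i vertices has V_i - 1 edges; summing gives V - C = 166 - 8 = 158)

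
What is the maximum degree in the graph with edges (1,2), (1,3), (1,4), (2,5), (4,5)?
3 (attained at vertex 1)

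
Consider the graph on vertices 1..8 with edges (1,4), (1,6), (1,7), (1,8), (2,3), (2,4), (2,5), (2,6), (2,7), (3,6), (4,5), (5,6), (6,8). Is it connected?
Yes (BFS from 1 visits [1, 4, 6, 7, 8, 2, 5, 3] — all 8 vertices reached)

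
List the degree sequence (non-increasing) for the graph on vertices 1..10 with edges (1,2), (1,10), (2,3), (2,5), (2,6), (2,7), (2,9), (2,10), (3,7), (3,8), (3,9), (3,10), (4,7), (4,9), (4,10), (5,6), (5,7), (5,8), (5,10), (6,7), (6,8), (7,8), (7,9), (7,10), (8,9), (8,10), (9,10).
[8, 8, 7, 6, 6, 5, 5, 4, 3, 2] (degrees: deg(1)=2, deg(2)=7, deg(3)=5, deg(4)=3, deg(5)=5, deg(6)=4, deg(7)=8, deg(8)=6, deg(9)=6, deg(10)=8)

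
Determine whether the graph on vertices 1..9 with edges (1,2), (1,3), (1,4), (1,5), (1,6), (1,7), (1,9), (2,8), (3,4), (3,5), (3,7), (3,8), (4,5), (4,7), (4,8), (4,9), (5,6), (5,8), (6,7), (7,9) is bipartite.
No (odd cycle of length 3: 9 -> 1 -> 7 -> 9)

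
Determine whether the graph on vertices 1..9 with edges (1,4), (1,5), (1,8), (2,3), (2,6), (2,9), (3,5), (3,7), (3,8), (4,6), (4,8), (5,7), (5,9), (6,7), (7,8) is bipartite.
No (odd cycle of length 3: 8 -> 1 -> 4 -> 8)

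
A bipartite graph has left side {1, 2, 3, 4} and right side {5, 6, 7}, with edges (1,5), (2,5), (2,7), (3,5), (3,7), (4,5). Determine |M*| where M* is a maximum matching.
2 (matching: (1,5), (2,7); upper bound min(|L|,|R|) = min(4,3) = 3)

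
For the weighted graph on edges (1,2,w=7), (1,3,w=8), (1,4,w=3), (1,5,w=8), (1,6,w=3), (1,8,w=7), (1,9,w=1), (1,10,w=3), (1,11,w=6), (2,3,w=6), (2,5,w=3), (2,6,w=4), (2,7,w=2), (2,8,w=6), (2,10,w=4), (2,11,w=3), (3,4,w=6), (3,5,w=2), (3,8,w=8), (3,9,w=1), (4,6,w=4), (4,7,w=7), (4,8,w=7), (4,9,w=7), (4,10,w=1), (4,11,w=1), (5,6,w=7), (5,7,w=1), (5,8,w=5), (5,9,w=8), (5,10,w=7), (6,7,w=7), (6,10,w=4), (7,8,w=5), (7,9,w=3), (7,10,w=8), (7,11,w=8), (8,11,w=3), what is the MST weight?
18 (MST edges: (1,4,w=3), (1,6,w=3), (1,9,w=1), (2,7,w=2), (3,5,w=2), (3,9,w=1), (4,10,w=1), (4,11,w=1), (5,7,w=1), (8,11,w=3); sum of weights 3 + 3 + 1 + 2 + 2 + 1 + 1 + 1 + 1 + 3 = 18)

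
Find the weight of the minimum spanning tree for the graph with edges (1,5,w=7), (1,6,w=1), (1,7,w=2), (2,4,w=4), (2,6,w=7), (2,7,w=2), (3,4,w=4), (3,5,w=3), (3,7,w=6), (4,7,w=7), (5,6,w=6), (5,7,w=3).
15 (MST edges: (1,6,w=1), (1,7,w=2), (2,4,w=4), (2,7,w=2), (3,5,w=3), (5,7,w=3); sum of weights 1 + 2 + 4 + 2 + 3 + 3 = 15)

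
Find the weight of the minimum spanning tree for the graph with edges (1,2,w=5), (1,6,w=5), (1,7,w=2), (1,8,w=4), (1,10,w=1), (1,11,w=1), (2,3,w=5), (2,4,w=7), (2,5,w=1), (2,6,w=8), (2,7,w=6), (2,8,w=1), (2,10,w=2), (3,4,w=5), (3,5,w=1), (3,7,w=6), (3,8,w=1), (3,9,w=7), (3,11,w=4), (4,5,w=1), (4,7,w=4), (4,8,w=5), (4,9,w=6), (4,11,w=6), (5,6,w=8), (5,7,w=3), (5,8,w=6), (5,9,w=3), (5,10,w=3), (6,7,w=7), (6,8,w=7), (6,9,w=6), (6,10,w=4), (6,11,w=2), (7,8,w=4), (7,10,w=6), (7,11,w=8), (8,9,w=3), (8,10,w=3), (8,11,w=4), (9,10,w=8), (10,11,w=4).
15 (MST edges: (1,7,w=2), (1,10,w=1), (1,11,w=1), (2,5,w=1), (2,8,w=1), (2,10,w=2), (3,8,w=1), (4,5,w=1), (5,9,w=3), (6,11,w=2); sum of weights 2 + 1 + 1 + 1 + 1 + 2 + 1 + 1 + 3 + 2 = 15)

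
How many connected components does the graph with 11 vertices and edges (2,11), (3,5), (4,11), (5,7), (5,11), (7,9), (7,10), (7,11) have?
4 (components: {1}, {2, 3, 4, 5, 7, 9, 10, 11}, {6}, {8})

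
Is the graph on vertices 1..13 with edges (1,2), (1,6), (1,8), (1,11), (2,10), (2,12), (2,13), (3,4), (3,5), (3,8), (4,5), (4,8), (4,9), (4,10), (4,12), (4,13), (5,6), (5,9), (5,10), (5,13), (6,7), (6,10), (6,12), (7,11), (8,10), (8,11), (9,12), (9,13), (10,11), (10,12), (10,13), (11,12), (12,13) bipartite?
No (odd cycle of length 3: 8 -> 1 -> 11 -> 8)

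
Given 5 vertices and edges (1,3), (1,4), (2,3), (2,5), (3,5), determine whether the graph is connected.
Yes (BFS from 1 visits [1, 3, 4, 2, 5] — all 5 vertices reached)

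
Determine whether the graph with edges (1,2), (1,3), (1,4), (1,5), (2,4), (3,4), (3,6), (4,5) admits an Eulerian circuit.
No (2 vertices have odd degree: {3, 6}; Eulerian circuit requires 0)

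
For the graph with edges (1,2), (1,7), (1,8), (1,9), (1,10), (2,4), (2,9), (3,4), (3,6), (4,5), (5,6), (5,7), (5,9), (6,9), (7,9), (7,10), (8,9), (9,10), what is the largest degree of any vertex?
7 (attained at vertex 9)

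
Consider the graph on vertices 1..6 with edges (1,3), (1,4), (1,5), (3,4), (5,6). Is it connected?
No, it has 2 components: {1, 3, 4, 5, 6}, {2}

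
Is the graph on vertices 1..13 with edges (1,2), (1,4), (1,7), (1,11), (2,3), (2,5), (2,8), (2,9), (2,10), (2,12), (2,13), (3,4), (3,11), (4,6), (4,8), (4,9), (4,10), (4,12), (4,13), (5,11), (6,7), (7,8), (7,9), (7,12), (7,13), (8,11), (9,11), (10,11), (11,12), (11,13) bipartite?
Yes. Partition: {1, 3, 5, 6, 8, 9, 10, 12, 13}, {2, 4, 7, 11}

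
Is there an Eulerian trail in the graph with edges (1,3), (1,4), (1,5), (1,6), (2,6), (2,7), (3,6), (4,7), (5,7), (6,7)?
Yes — and in fact it has an Eulerian circuit (the graph is connected and all 7 vertices have even degree)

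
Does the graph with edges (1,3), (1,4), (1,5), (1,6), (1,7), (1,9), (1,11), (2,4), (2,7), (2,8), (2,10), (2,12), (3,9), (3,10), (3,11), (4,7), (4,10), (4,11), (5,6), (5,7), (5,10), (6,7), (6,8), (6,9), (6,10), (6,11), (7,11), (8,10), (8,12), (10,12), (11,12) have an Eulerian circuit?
No (6 vertices have odd degree: {1, 2, 4, 6, 9, 10}; Eulerian circuit requires 0)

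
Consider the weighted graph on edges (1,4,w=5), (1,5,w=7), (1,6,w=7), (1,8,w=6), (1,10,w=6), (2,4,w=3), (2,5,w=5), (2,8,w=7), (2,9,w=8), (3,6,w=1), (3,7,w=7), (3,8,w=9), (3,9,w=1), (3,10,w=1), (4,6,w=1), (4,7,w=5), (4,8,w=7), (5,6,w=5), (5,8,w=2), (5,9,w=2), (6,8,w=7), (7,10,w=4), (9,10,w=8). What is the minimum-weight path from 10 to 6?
2 (path: 10 -> 3 -> 6; weights 1 + 1 = 2)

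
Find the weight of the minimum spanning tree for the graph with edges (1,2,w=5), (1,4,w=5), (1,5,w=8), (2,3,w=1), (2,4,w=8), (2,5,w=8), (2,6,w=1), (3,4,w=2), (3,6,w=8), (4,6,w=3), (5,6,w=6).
15 (MST edges: (1,4,w=5), (2,3,w=1), (2,6,w=1), (3,4,w=2), (5,6,w=6); sum of weights 5 + 1 + 1 + 2 + 6 = 15)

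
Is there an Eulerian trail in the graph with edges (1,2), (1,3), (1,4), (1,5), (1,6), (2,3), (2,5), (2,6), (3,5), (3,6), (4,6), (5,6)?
Yes (the graph is connected and exactly 2 vertices have odd degree: {1, 6}; any Eulerian path must start and end at those)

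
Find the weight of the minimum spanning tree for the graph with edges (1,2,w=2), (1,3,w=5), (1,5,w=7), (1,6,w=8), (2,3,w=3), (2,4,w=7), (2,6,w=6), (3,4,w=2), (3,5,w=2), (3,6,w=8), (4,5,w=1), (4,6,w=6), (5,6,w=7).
14 (MST edges: (1,2,w=2), (2,3,w=3), (2,6,w=6), (3,4,w=2), (4,5,w=1); sum of weights 2 + 3 + 6 + 2 + 1 = 14)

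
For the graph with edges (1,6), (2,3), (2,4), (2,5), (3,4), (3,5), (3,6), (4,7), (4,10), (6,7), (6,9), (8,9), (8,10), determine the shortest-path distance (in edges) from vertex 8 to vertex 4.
2 (path: 8 -> 10 -> 4, 2 edges)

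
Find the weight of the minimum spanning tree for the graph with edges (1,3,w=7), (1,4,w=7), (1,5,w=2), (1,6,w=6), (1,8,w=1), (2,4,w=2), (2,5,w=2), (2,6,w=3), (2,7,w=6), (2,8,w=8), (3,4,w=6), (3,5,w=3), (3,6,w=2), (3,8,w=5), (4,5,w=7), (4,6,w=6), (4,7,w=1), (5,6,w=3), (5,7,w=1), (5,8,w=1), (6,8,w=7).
11 (MST edges: (1,8,w=1), (2,4,w=2), (2,6,w=3), (3,6,w=2), (4,7,w=1), (5,7,w=1), (5,8,w=1); sum of weights 1 + 2 + 3 + 2 + 1 + 1 + 1 = 11)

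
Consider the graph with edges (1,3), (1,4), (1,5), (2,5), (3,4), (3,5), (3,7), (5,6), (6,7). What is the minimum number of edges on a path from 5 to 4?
2 (path: 5 -> 3 -> 4, 2 edges)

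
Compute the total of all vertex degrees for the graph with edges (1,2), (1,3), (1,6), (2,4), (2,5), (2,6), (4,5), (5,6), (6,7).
18 (handshake: sum of degrees = 2|E| = 2 x 9 = 18)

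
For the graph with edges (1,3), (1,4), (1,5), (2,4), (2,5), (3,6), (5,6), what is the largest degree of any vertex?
3 (attained at vertices 1, 5)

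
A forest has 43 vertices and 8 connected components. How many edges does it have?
35 (Each of the 8 component trees on V_i vertices has V_i - 1 edges; summing gives V - C = 43 - 8 = 35)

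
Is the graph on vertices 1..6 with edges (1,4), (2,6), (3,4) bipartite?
Yes. Partition: {1, 2, 3, 5}, {4, 6}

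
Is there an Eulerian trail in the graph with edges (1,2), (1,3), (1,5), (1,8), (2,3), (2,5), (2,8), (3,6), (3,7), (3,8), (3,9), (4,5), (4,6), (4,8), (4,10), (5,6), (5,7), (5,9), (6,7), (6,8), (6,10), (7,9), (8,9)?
Yes — and in fact it has an Eulerian circuit (the graph is connected and all 10 vertices have even degree)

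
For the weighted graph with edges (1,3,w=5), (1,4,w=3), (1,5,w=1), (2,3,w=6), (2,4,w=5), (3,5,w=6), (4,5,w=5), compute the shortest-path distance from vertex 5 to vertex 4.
4 (path: 5 -> 1 -> 4; weights 1 + 3 = 4)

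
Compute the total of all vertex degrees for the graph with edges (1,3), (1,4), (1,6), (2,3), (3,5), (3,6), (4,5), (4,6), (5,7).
18 (handshake: sum of degrees = 2|E| = 2 x 9 = 18)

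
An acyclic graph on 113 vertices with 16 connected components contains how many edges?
97 (Each of the 16 component trees on V_i vertices has V_i - 1 edges; summing gives V - C = 113 - 16 = 97)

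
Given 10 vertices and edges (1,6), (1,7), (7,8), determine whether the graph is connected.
No, it has 7 components: {1, 6, 7, 8}, {2}, {3}, {4}, {5}, {9}, {10}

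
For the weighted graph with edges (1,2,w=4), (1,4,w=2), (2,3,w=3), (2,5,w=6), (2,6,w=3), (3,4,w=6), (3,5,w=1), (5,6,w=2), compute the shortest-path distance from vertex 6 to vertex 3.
3 (path: 6 -> 5 -> 3; weights 2 + 1 = 3)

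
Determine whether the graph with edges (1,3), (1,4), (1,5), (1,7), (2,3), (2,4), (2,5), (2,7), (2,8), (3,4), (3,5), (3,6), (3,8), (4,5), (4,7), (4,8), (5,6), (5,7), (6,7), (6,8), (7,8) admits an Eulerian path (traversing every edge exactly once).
Yes (the graph is connected and exactly 2 vertices have odd degree: {2, 8}; any Eulerian path must start and end at those)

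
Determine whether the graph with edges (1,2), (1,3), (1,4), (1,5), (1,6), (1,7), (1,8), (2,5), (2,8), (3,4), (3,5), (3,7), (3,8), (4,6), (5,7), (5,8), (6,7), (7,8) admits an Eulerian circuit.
No (8 vertices have odd degree: {1, 2, 3, 4, 5, 6, 7, 8}; Eulerian circuit requires 0)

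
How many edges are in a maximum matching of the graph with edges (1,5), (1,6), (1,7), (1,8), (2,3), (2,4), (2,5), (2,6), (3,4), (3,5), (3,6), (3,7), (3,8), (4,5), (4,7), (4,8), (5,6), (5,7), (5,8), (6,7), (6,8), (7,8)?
4 (matching: (1,6), (2,4), (3,8), (5,7); upper bound floor(n/2) = floor(8/2) = 4)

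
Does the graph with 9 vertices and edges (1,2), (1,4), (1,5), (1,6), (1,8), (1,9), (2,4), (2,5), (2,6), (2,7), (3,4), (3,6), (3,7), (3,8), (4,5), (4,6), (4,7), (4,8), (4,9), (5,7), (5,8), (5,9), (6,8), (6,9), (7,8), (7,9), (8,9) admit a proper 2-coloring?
No (odd cycle of length 3: 2 -> 1 -> 4 -> 2)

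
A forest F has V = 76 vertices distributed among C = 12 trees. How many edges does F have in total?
64 (Each of the 12 component trees on V_i vertices has V_i - 1 edges; summing gives V - C = 76 - 12 = 64)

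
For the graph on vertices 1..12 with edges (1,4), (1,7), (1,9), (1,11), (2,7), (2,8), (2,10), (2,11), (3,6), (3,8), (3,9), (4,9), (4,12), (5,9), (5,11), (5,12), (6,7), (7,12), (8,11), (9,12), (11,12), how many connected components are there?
1 (components: {1, 2, 3, 4, 5, 6, 7, 8, 9, 10, 11, 12})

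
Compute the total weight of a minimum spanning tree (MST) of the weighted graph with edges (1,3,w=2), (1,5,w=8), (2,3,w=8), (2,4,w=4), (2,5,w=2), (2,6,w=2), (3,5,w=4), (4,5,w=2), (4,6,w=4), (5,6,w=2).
12 (MST edges: (1,3,w=2), (2,5,w=2), (2,6,w=2), (3,5,w=4), (4,5,w=2); sum of weights 2 + 2 + 2 + 4 + 2 = 12)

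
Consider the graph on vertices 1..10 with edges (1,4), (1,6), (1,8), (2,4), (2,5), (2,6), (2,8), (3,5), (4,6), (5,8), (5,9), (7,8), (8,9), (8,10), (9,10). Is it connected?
Yes (BFS from 1 visits [1, 4, 6, 8, 2, 5, 7, 9, 10, 3] — all 10 vertices reached)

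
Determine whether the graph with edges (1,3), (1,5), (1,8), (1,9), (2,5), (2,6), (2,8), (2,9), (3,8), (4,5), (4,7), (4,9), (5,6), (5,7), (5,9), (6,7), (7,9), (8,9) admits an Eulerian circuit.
No (2 vertices have odd degree: {4, 6}; Eulerian circuit requires 0)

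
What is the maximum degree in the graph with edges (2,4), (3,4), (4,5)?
3 (attained at vertex 4)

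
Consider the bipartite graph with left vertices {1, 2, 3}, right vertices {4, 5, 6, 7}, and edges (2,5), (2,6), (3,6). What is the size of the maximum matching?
2 (matching: (2,5), (3,6); upper bound min(|L|,|R|) = min(3,4) = 3)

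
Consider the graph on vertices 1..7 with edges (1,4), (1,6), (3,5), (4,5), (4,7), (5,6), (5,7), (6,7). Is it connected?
No, it has 2 components: {1, 3, 4, 5, 6, 7}, {2}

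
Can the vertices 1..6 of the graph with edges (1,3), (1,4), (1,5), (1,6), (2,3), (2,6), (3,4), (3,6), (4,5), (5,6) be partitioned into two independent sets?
No (odd cycle of length 3: 6 -> 1 -> 3 -> 6)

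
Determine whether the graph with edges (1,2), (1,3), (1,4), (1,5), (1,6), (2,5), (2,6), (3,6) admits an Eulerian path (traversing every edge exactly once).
No (4 vertices have odd degree: {1, 2, 4, 6}; Eulerian path requires 0 or 2)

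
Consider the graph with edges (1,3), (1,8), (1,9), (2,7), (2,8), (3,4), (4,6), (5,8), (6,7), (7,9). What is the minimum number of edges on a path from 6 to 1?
3 (path: 6 -> 7 -> 9 -> 1, 3 edges)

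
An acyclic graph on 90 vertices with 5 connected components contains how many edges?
85 (Each of the 5 component trees on V_i vertices has V_i - 1 edges; summing gives V - C = 90 - 5 = 85)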